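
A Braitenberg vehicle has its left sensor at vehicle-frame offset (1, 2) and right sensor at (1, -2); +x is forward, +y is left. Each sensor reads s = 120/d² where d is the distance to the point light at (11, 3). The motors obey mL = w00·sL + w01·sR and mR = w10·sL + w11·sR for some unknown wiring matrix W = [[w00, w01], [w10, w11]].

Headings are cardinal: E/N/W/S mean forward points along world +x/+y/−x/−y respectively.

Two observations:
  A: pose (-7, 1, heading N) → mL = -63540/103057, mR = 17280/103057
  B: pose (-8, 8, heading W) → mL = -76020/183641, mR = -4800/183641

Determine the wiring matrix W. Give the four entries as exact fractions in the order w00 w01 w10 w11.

obs A: pose=(-7,1,N) → sL=120/401, sR=120/257, mL=-63540/103057, mR=17280/103057
obs B: pose=(-8,8,W) → sL=120/409, sR=120/449, mL=-76020/183641, mR=-4800/183641
sensor matrix S = [[120/401, 120/257], [120/409, 120/449]]; det S = -1079078400/18925490537
solve [mL_A; mL_B] = S·[w00; w01] and [mR_A; mR_B] = S·[w10; w11]:
  w00 = -1/2, w01 = -1, w10 = -1, w11 = 1

-1/2 -1 -1 1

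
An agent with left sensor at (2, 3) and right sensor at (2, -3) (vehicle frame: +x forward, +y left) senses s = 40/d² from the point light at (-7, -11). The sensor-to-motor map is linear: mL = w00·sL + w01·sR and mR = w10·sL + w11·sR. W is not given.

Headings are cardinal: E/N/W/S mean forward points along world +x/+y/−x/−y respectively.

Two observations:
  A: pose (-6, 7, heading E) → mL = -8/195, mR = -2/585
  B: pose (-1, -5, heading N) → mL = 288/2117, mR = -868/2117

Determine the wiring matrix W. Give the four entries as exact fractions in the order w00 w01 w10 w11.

1/2 -1/2 -1 1/2

obs A: pose=(-6,7,E) → sL=4/45, sR=20/117, mL=-8/195, mR=-2/585
obs B: pose=(-1,-5,N) → sL=40/73, sR=8/29, mL=288/2117, mR=-868/2117
sensor matrix S = [[4/45, 20/117], [40/73, 8/29]]; det S = -28544/412815
solve [mL_A; mL_B] = S·[w00; w01] and [mR_A; mR_B] = S·[w10; w11]:
  w00 = 1/2, w01 = -1/2, w10 = -1, w11 = 1/2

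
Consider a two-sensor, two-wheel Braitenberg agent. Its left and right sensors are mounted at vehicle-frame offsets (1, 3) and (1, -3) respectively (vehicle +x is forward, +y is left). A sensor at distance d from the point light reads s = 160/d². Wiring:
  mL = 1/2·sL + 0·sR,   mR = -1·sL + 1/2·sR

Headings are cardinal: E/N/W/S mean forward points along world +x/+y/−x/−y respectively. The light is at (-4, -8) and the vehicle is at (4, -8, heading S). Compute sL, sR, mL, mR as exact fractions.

80/61 80/13 40/61 1400/793

left sensor world pos  = (7, -9); dL² = 122
right sensor world pos = (1, -9); dR² = 26
sL = 160/122 = 80/61
sR = 160/26 = 80/13
mL = 1/2·sL + 0·sR = 40/61
mR = -1·sL + 1/2·sR = 1400/793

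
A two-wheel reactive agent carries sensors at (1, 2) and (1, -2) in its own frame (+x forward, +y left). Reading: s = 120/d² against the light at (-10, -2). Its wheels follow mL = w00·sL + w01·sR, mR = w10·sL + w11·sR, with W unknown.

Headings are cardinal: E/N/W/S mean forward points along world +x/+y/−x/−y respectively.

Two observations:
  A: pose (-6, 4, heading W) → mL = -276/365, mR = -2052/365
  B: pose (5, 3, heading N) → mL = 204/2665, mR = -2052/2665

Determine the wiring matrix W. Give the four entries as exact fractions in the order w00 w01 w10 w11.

-1/2 1 -1 -1/2

obs A: pose=(-6,4,W) → sL=24/5, sR=120/73, mL=-276/365, mR=-2052/365
obs B: pose=(5,3,N) → sL=24/41, sR=24/65, mL=204/2665, mR=-2052/2665
sensor matrix S = [[24/5, 120/73], [24/41, 24/65]]; det S = 787968/972725
solve [mL_A; mL_B] = S·[w00; w01] and [mR_A; mR_B] = S·[w10; w11]:
  w00 = -1/2, w01 = 1, w10 = -1, w11 = -1/2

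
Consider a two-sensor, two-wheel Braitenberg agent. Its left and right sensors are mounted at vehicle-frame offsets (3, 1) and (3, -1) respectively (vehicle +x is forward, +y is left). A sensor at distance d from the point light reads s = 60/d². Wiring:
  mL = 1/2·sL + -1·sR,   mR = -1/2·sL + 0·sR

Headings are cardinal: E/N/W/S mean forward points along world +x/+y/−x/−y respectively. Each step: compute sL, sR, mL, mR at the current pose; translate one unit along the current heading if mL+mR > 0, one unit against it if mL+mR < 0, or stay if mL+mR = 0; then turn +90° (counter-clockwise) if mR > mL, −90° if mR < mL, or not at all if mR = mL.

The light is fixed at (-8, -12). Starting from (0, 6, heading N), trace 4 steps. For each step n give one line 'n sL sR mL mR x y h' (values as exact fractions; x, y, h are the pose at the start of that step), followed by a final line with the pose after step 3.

0 6/49 10/87 -229/4263 -3/49 0 6 N
1 12/89 60/377 -3078/33553 -6/89 0 5 E
2 15/109 15/116 -765/12644 -15/218 -1 5 N
3 60/389 12/65 -2718/25285 -30/389 -1 4 E
final -2 4 N

n=0: pose=(0,6,N); sL=6/49, sR=10/87; mL=-229/4263, mR=-3/49; mL+mR=-10/87 → advance -1; mR−mL=-32/4263 → turn -1·90°
n=1: pose=(0,5,E); sL=12/89, sR=60/377; mL=-3078/33553, mR=-6/89; mL+mR=-60/377 → advance -1; mR−mL=816/33553 → turn +1·90°
n=2: pose=(-1,5,N); sL=15/109, sR=15/116; mL=-765/12644, mR=-15/218; mL+mR=-15/116 → advance -1; mR−mL=-105/12644 → turn -1·90°
n=3: pose=(-1,4,E); sL=60/389, sR=12/65; mL=-2718/25285, mR=-30/389; mL+mR=-12/65 → advance -1; mR−mL=768/25285 → turn +1·90°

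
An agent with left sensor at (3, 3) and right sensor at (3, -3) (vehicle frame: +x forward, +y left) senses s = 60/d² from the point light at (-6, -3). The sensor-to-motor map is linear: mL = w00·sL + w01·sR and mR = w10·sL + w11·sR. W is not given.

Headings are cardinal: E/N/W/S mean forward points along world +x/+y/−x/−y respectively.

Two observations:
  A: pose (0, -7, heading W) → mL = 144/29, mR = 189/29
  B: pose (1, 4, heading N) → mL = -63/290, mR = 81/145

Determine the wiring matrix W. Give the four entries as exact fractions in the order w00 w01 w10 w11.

obs A: pose=(0,-7,W) → sL=30/29, sR=6, mL=144/29, mR=189/29
obs B: pose=(1,4,N) → sL=15/29, sR=3/10, mL=-63/290, mR=81/145
sensor matrix S = [[30/29, 6], [15/29, 3/10]]; det S = -81/29
solve [mL_A; mL_B] = S·[w00; w01] and [mR_A; mR_B] = S·[w10; w11]:
  w00 = -1, w01 = 1, w10 = 1/2, w11 = 1

-1 1 1/2 1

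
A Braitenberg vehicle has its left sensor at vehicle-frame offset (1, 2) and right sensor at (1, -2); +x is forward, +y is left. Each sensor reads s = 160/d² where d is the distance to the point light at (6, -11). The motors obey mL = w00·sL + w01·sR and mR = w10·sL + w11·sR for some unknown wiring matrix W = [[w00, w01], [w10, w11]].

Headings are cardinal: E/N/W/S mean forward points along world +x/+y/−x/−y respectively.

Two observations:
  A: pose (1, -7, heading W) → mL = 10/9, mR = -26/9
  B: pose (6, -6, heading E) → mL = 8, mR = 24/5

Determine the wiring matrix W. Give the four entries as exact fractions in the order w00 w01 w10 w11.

obs A: pose=(1,-7,W) → sL=4, sR=20/9, mL=10/9, mR=-26/9
obs B: pose=(6,-6,E) → sL=16/5, sR=16, mL=8, mR=24/5
sensor matrix S = [[4, 20/9], [16/5, 16]]; det S = 512/9
solve [mL_A; mL_B] = S·[w00; w01] and [mR_A; mR_B] = S·[w10; w11]:
  w00 = 0, w01 = 1/2, w10 = -1, w11 = 1/2

0 1/2 -1 1/2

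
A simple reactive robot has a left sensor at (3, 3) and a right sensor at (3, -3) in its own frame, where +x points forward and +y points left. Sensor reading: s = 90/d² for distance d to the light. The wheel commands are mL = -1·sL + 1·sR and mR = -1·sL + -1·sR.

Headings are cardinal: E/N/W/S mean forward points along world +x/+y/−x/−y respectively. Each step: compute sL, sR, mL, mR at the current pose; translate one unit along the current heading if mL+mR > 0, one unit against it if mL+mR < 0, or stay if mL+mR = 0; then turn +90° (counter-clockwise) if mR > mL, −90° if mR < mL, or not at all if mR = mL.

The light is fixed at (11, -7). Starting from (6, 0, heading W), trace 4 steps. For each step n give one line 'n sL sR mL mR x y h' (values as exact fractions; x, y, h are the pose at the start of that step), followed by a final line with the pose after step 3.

0 9/8 45/82 -189/328 -549/328 6 0 W
1 90/149 90/101 4320/15049 -22500/15049 7 0 N
2 45/41 9 324/41 -414/41 7 -1 E
3 90/13 90/73 -5400/949 -7740/949 6 -1 S
final 6 0 W

n=0: pose=(6,0,W); sL=9/8, sR=45/82; mL=-189/328, mR=-549/328; mL+mR=-9/4 → advance -1; mR−mL=-45/41 → turn -1·90°
n=1: pose=(7,0,N); sL=90/149, sR=90/101; mL=4320/15049, mR=-22500/15049; mL+mR=-180/149 → advance -1; mR−mL=-180/101 → turn -1·90°
n=2: pose=(7,-1,E); sL=45/41, sR=9; mL=324/41, mR=-414/41; mL+mR=-90/41 → advance -1; mR−mL=-18 → turn -1·90°
n=3: pose=(6,-1,S); sL=90/13, sR=90/73; mL=-5400/949, mR=-7740/949; mL+mR=-180/13 → advance -1; mR−mL=-180/73 → turn -1·90°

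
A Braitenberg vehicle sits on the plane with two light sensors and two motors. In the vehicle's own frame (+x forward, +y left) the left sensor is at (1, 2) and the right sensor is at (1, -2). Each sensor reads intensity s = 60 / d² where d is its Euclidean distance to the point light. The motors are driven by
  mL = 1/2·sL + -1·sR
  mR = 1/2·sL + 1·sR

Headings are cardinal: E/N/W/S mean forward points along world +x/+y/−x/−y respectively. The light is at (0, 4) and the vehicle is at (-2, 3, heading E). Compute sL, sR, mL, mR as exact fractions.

left sensor world pos  = (-1, 5); dL² = 2
right sensor world pos = (-1, 1); dR² = 10
sL = 60/2 = 30
sR = 60/10 = 6
mL = 1/2·sL + -1·sR = 9
mR = 1/2·sL + 1·sR = 21

30 6 9 21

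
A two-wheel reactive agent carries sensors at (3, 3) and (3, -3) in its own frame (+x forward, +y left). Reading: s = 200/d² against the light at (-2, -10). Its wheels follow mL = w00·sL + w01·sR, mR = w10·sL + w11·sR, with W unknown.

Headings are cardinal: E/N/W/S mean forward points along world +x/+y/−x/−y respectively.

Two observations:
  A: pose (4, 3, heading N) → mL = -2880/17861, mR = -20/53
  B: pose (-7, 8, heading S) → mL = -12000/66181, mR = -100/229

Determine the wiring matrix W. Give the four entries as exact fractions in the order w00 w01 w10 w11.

-1 1 -1/2 0

obs A: pose=(4,3,N) → sL=40/53, sR=200/337, mL=-2880/17861, mR=-20/53
obs B: pose=(-7,8,S) → sL=200/229, sR=200/289, mL=-12000/66181, mR=-100/229
sensor matrix S = [[40/53, 200/337], [200/229, 200/289]]; det S = 4704000/1182058841
solve [mL_A; mL_B] = S·[w00; w01] and [mR_A; mR_B] = S·[w10; w11]:
  w00 = -1, w01 = 1, w10 = -1/2, w11 = 0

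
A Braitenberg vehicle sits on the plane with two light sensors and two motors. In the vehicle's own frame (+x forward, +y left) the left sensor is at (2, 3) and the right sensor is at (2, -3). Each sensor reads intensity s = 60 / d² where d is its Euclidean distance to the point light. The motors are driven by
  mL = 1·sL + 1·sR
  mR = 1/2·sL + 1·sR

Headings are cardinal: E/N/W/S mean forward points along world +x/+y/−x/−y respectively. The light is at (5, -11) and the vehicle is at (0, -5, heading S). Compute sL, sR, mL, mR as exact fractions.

left sensor world pos  = (3, -7); dL² = 20
right sensor world pos = (-3, -7); dR² = 80
sL = 60/20 = 3
sR = 60/80 = 3/4
mL = 1·sL + 1·sR = 15/4
mR = 1/2·sL + 1·sR = 9/4

3 3/4 15/4 9/4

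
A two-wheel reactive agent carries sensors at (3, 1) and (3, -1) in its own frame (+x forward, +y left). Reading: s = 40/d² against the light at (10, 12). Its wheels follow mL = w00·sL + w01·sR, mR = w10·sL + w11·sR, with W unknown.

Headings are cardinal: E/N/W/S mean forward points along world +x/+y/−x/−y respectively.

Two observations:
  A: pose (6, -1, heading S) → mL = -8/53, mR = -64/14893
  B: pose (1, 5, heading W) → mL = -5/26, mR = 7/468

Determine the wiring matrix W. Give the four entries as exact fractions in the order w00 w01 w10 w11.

-1 0 -1/2 1/2

obs A: pose=(6,-1,S) → sL=8/53, sR=40/281, mL=-8/53, mR=-64/14893
obs B: pose=(1,5,W) → sL=5/26, sR=2/9, mL=-5/26, mR=7/468
sensor matrix S = [[8/53, 40/281], [5/26, 2/9]]; det S = 10748/1742481
solve [mL_A; mL_B] = S·[w00; w01] and [mR_A; mR_B] = S·[w10; w11]:
  w00 = -1, w01 = 0, w10 = -1/2, w11 = 1/2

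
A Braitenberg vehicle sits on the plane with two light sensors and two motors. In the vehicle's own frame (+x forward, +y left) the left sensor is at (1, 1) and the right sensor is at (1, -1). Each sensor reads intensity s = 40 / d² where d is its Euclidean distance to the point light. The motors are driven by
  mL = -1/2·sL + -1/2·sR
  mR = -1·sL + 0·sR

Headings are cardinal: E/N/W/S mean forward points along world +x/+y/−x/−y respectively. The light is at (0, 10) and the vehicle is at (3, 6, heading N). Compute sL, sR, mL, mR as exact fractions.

left sensor world pos  = (2, 7); dL² = 13
right sensor world pos = (4, 7); dR² = 25
sL = 40/13 = 40/13
sR = 40/25 = 8/5
mL = -1/2·sL + -1/2·sR = -152/65
mR = -1·sL + 0·sR = -40/13

40/13 8/5 -152/65 -40/13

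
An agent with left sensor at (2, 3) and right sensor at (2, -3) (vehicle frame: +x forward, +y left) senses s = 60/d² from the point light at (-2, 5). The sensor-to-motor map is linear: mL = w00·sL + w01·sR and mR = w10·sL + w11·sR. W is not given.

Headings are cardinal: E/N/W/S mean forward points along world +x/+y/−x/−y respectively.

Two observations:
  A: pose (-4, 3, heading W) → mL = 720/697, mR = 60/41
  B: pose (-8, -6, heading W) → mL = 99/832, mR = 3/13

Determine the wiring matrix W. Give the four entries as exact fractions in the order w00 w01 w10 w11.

obs A: pose=(-4,3,W) → sL=60/41, sR=60/17, mL=720/697, mR=60/41
obs B: pose=(-8,-6,W) → sL=3/13, sR=15/32, mL=99/832, mR=3/13
sensor matrix S = [[60/41, 60/17], [3/13, 15/32]]; det S = -9315/72488
solve [mL_A; mL_B] = S·[w00; w01] and [mR_A; mR_B] = S·[w10; w11]:
  w00 = -1/2, w01 = 1/2, w10 = 1, w11 = 0

-1/2 1/2 1 0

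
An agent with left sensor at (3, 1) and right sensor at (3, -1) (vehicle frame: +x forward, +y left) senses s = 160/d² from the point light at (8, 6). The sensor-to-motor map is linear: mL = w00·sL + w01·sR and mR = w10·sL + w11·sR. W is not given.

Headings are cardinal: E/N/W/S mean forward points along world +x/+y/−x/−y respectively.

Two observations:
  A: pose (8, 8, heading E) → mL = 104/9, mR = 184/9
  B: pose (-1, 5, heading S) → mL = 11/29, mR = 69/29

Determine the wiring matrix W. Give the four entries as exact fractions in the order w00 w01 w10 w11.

-1/2 1 1/2 1

obs A: pose=(8,8,E) → sL=80/9, sR=16, mL=104/9, mR=184/9
obs B: pose=(-1,5,S) → sL=2, sR=40/29, mL=11/29, mR=69/29
sensor matrix S = [[80/9, 16], [2, 40/29]]; det S = -5152/261
solve [mL_A; mL_B] = S·[w00; w01] and [mR_A; mR_B] = S·[w10; w11]:
  w00 = -1/2, w01 = 1, w10 = 1/2, w11 = 1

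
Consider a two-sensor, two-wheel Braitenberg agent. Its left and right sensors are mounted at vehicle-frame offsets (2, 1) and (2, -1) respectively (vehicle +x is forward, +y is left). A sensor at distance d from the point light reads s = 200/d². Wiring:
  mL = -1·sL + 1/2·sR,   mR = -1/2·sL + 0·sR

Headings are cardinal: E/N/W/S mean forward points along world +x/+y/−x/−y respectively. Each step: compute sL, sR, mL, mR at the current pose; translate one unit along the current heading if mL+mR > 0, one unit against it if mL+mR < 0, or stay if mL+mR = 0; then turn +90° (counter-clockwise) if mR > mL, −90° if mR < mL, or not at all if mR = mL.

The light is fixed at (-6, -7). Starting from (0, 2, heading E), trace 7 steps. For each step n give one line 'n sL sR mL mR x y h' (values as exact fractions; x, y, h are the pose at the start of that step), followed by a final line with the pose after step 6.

0 50/41 25/16 -575/1312 -25/41 0 2 E
1 40/17 40/13 -180/221 -20/17 -1 2 S
2 20/9 20/13 -170/117 -10/9 -1 3 W
3 200/113 200/89 -6500/10057 -100/113 0 3 S
4 50/29 5/4 -255/232 -25/29 0 4 W
5 40/29 200/117 -1780/3393 -20/29 1 4 S
6 100/73 100/97 -6050/7081 -50/73 1 5 W
final 2 5 S

n=0: pose=(0,2,E); sL=50/41, sR=25/16; mL=-575/1312, mR=-25/41; mL+mR=-1375/1312 → advance -1; mR−mL=-225/1312 → turn -1·90°
n=1: pose=(-1,2,S); sL=40/17, sR=40/13; mL=-180/221, mR=-20/17; mL+mR=-440/221 → advance -1; mR−mL=-80/221 → turn -1·90°
n=2: pose=(-1,3,W); sL=20/9, sR=20/13; mL=-170/117, mR=-10/9; mL+mR=-100/39 → advance -1; mR−mL=40/117 → turn +1·90°
n=3: pose=(0,3,S); sL=200/113, sR=200/89; mL=-6500/10057, mR=-100/113; mL+mR=-15400/10057 → advance -1; mR−mL=-2400/10057 → turn -1·90°
n=4: pose=(0,4,W); sL=50/29, sR=5/4; mL=-255/232, mR=-25/29; mL+mR=-455/232 → advance -1; mR−mL=55/232 → turn +1·90°
n=5: pose=(1,4,S); sL=40/29, sR=200/117; mL=-1780/3393, mR=-20/29; mL+mR=-4120/3393 → advance -1; mR−mL=-560/3393 → turn -1·90°
n=6: pose=(1,5,W); sL=100/73, sR=100/97; mL=-6050/7081, mR=-50/73; mL+mR=-10900/7081 → advance -1; mR−mL=1200/7081 → turn +1·90°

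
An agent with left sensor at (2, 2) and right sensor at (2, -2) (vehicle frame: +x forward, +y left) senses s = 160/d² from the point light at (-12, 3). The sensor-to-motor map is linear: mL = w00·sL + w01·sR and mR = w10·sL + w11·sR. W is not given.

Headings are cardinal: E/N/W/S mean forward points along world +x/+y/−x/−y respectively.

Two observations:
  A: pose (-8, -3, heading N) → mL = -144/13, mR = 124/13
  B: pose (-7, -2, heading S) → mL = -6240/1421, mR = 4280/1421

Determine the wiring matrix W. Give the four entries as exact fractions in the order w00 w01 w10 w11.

-1 -1 1 1/2

obs A: pose=(-8,-3,N) → sL=8, sR=40/13, mL=-144/13, mR=124/13
obs B: pose=(-7,-2,S) → sL=80/49, sR=80/29, mL=-6240/1421, mR=4280/1421
sensor matrix S = [[8, 40/13], [80/49, 80/29]]; det S = 314880/18473
solve [mL_A; mL_B] = S·[w00; w01] and [mR_A; mR_B] = S·[w10; w11]:
  w00 = -1, w01 = -1, w10 = 1, w11 = 1/2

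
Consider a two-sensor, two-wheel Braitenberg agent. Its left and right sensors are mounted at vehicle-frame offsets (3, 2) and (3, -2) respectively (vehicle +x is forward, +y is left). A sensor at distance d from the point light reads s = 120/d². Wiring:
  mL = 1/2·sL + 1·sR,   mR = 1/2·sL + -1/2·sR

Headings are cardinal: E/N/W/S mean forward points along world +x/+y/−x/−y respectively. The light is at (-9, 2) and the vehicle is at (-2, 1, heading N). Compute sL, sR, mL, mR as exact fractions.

120/29 24/17 1716/493 672/493

left sensor world pos  = (-4, 4); dL² = 29
right sensor world pos = (0, 4); dR² = 85
sL = 120/29 = 120/29
sR = 120/85 = 24/17
mL = 1/2·sL + 1·sR = 1716/493
mR = 1/2·sL + -1/2·sR = 672/493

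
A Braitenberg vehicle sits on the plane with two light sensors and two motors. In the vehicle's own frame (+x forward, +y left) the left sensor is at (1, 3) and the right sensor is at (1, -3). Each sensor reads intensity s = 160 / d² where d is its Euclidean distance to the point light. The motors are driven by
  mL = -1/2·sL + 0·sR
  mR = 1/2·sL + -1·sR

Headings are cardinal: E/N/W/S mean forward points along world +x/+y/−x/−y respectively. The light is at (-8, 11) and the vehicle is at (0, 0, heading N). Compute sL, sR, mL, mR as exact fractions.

32/25 160/221 -16/25 -464/5525

left sensor world pos  = (-3, 1); dL² = 125
right sensor world pos = (3, 1); dR² = 221
sL = 160/125 = 32/25
sR = 160/221 = 160/221
mL = -1/2·sL + 0·sR = -16/25
mR = 1/2·sL + -1·sR = -464/5525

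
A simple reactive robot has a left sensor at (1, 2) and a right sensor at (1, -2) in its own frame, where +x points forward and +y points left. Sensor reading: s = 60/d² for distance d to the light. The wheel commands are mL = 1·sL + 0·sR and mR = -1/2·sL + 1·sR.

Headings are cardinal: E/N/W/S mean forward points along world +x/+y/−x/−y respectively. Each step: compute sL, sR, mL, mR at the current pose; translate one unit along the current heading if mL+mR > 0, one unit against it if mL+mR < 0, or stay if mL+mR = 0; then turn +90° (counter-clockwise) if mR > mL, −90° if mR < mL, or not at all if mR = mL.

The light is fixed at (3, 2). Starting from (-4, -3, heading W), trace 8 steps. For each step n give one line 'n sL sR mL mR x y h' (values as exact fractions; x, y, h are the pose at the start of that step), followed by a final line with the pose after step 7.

n=0: pose=(-4,-3,W); sL=60/113, sR=60/73; mL=60/113, mR=4590/8249; mL+mR=8970/8249 → advance +1; mR−mL=210/8249 → turn +1·90°
n=1: pose=(-5,-3,S); sL=5/6, sR=15/34; mL=5/6, mR=5/204; mL+mR=175/204 → advance +1; mR−mL=-55/68 → turn -1·90°
n=2: pose=(-5,-4,W); sL=12/29, sR=60/97; mL=12/29, mR=1158/2813; mL+mR=2322/2813 → advance +1; mR−mL=-6/2813 → turn -1·90°
n=3: pose=(-6,-4,N); sL=30/73, sR=30/37; mL=30/73, mR=1635/2701; mL+mR=2745/2701 → advance +1; mR−mL=525/2701 → turn +1·90°
n=4: pose=(-6,-3,W); sL=60/149, sR=60/109; mL=60/149, mR=5670/16241; mL+mR=12210/16241 → advance +1; mR−mL=-870/16241 → turn -1·90°
n=5: pose=(-7,-3,N); sL=3/8, sR=3/4; mL=3/8, mR=9/16; mL+mR=15/16 → advance +1; mR−mL=3/16 → turn +1·90°
n=6: pose=(-7,-2,W); sL=60/157, sR=12/25; mL=60/157, mR=1134/3925; mL+mR=2634/3925 → advance +1; mR−mL=-366/3925 → turn -1·90°
n=7: pose=(-8,-2,N); sL=30/89, sR=2/3; mL=30/89, mR=133/267; mL+mR=223/267 → advance +1; mR−mL=43/267 → turn +1·90°

0 60/113 60/73 60/113 4590/8249 -4 -3 W
1 5/6 15/34 5/6 5/204 -5 -3 S
2 12/29 60/97 12/29 1158/2813 -5 -4 W
3 30/73 30/37 30/73 1635/2701 -6 -4 N
4 60/149 60/109 60/149 5670/16241 -6 -3 W
5 3/8 3/4 3/8 9/16 -7 -3 N
6 60/157 12/25 60/157 1134/3925 -7 -2 W
7 30/89 2/3 30/89 133/267 -8 -2 N
final -8 -1 W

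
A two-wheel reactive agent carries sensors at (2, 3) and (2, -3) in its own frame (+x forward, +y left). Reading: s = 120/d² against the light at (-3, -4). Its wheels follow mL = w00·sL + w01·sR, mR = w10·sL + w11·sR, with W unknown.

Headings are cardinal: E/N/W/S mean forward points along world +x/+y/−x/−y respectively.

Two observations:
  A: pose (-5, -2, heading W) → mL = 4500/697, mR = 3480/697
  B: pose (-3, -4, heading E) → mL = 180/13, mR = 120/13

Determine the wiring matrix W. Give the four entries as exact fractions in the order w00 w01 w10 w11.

obs A: pose=(-5,-2,W) → sL=120/17, sR=120/41, mL=4500/697, mR=3480/697
obs B: pose=(-3,-4,E) → sL=120/13, sR=120/13, mL=180/13, mR=120/13
sensor matrix S = [[120/17, 120/41], [120/13, 120/13]]; det S = 345600/9061
solve [mL_A; mL_B] = S·[w00; w01] and [mR_A; mR_B] = S·[w10; w11]:
  w00 = 1/2, w01 = 1, w10 = 1/2, w11 = 1/2

1/2 1 1/2 1/2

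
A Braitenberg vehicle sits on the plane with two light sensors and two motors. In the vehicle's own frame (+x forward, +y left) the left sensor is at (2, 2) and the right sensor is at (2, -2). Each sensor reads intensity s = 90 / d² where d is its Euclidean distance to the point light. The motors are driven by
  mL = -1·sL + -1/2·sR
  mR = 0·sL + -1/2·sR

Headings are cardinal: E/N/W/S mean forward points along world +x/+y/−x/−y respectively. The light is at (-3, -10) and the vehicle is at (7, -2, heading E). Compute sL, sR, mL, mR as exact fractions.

left sensor world pos  = (9, 0); dL² = 244
right sensor world pos = (9, -4); dR² = 180
sL = 90/244 = 45/122
sR = 90/180 = 1/2
mL = -1·sL + -1/2·sR = -151/244
mR = 0·sL + -1/2·sR = -1/4

45/122 1/2 -151/244 -1/4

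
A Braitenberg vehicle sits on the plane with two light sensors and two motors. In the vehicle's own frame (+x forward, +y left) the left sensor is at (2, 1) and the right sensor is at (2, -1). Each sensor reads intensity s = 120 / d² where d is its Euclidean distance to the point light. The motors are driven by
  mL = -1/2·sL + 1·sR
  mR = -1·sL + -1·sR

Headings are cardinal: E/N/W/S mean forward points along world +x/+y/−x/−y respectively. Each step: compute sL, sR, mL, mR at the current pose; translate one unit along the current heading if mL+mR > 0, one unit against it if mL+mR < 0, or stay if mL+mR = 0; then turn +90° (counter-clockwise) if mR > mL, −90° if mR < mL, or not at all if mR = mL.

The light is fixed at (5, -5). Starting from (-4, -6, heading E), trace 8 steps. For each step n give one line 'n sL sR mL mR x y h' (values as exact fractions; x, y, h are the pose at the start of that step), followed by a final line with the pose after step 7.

0 120/49 120/53 2700/2597 -12240/2597 -4 -6 E
1 4/3 12/13 10/39 -88/39 -5 -6 S
2 24/29 24/29 12/29 -48/29 -5 -5 W
3 15/13 30/17 525/442 -645/221 -4 -5 N
4 120/49 120/53 2700/2597 -12240/2597 -4 -6 E
5 4/3 12/13 10/39 -88/39 -5 -6 S
6 24/29 24/29 12/29 -48/29 -5 -5 W
7 15/13 30/17 525/442 -645/221 -4 -5 N
final -4 -6 E

n=0: pose=(-4,-6,E); sL=120/49, sR=120/53; mL=2700/2597, mR=-12240/2597; mL+mR=-180/49 → advance -1; mR−mL=-14940/2597 → turn -1·90°
n=1: pose=(-5,-6,S); sL=4/3, sR=12/13; mL=10/39, mR=-88/39; mL+mR=-2 → advance -1; mR−mL=-98/39 → turn -1·90°
n=2: pose=(-5,-5,W); sL=24/29, sR=24/29; mL=12/29, mR=-48/29; mL+mR=-36/29 → advance -1; mR−mL=-60/29 → turn -1·90°
n=3: pose=(-4,-5,N); sL=15/13, sR=30/17; mL=525/442, mR=-645/221; mL+mR=-45/26 → advance -1; mR−mL=-1815/442 → turn -1·90°
n=4: pose=(-4,-6,E); sL=120/49, sR=120/53; mL=2700/2597, mR=-12240/2597; mL+mR=-180/49 → advance -1; mR−mL=-14940/2597 → turn -1·90°
n=5: pose=(-5,-6,S); sL=4/3, sR=12/13; mL=10/39, mR=-88/39; mL+mR=-2 → advance -1; mR−mL=-98/39 → turn -1·90°
n=6: pose=(-5,-5,W); sL=24/29, sR=24/29; mL=12/29, mR=-48/29; mL+mR=-36/29 → advance -1; mR−mL=-60/29 → turn -1·90°
n=7: pose=(-4,-5,N); sL=15/13, sR=30/17; mL=525/442, mR=-645/221; mL+mR=-45/26 → advance -1; mR−mL=-1815/442 → turn -1·90°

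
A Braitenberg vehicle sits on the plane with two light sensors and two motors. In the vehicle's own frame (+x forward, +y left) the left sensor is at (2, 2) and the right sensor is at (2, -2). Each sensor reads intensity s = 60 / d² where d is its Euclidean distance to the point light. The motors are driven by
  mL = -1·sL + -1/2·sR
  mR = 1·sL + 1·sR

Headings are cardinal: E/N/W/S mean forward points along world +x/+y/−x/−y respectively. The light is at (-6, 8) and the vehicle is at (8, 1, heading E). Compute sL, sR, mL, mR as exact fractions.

60/281 60/337 -28650/94697 37080/94697

left sensor world pos  = (10, 3); dL² = 281
right sensor world pos = (10, -1); dR² = 337
sL = 60/281 = 60/281
sR = 60/337 = 60/337
mL = -1·sL + -1/2·sR = -28650/94697
mR = 1·sL + 1·sR = 37080/94697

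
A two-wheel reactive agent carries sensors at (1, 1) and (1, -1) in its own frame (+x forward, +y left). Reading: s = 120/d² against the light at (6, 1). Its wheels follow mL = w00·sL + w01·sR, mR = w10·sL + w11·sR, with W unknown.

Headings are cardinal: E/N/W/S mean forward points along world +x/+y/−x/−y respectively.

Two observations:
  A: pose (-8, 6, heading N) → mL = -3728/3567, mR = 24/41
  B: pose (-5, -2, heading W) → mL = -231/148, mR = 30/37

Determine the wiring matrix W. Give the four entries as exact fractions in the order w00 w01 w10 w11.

obs A: pose=(-8,6,N) → sL=40/87, sR=24/41, mL=-3728/3567, mR=24/41
obs B: pose=(-5,-2,W) → sL=3/4, sR=30/37, mL=-231/148, mR=30/37
sensor matrix S = [[40/87, 24/41], [3/4, 30/37]]; det S = -2914/43993
solve [mL_A; mL_B] = S·[w00; w01] and [mR_A; mR_B] = S·[w10; w11]:
  w00 = -1, w01 = -1, w10 = 0, w11 = 1

-1 -1 0 1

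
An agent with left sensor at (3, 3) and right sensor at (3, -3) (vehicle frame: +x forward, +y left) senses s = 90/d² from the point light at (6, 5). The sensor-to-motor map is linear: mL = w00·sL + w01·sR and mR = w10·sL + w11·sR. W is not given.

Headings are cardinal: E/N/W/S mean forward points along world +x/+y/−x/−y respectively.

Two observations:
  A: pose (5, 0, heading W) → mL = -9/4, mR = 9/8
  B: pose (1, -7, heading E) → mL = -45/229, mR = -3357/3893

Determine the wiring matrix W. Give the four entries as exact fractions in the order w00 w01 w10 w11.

obs A: pose=(5,0,W) → sL=9/8, sR=9/2, mL=-9/4, mR=9/8
obs B: pose=(1,-7,E) → sL=18/17, sR=90/229, mL=-45/229, mR=-3357/3893
sensor matrix S = [[9/8, 9/2], [18/17, 90/229]]; det S = -67311/15572
solve [mL_A; mL_B] = S·[w00; w01] and [mR_A; mR_B] = S·[w10; w11]:
  w00 = 0, w01 = -1/2, w10 = -1, w11 = 1/2

0 -1/2 -1 1/2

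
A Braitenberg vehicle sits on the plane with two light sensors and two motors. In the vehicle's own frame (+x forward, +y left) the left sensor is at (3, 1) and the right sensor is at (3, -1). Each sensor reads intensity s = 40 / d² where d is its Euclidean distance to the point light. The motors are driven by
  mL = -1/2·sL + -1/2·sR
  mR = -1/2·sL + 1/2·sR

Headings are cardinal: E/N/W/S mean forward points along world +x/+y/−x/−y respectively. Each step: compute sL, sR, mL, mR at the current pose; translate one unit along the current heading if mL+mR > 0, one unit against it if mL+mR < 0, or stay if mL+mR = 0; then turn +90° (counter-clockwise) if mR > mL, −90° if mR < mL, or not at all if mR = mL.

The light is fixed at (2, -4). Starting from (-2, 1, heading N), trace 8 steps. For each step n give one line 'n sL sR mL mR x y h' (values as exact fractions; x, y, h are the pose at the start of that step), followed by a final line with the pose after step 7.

n=0: pose=(-2,1,N); sL=40/89, sR=40/73; mL=-3240/6497, mR=320/6497; mL+mR=-40/89 → advance -1; mR−mL=40/73 → turn +1·90°
n=1: pose=(-2,0,W); sL=20/29, sR=20/37; mL=-660/1073, mR=-80/1073; mL+mR=-20/29 → advance -1; mR−mL=20/37 → turn +1·90°
n=2: pose=(-1,0,S); sL=8, sR=40/17; mL=-88/17, mR=-48/17; mL+mR=-8 → advance -1; mR−mL=40/17 → turn +1·90°
n=3: pose=(-1,1,E); sL=10/9, sR=5/2; mL=-65/36, mR=25/36; mL+mR=-10/9 → advance -1; mR−mL=5/2 → turn +1·90°
n=4: pose=(-2,1,N); sL=40/89, sR=40/73; mL=-3240/6497, mR=320/6497; mL+mR=-40/89 → advance -1; mR−mL=40/73 → turn +1·90°
n=5: pose=(-2,0,W); sL=20/29, sR=20/37; mL=-660/1073, mR=-80/1073; mL+mR=-20/29 → advance -1; mR−mL=20/37 → turn +1·90°
n=6: pose=(-1,0,S); sL=8, sR=40/17; mL=-88/17, mR=-48/17; mL+mR=-8 → advance -1; mR−mL=40/17 → turn +1·90°
n=7: pose=(-1,1,E); sL=10/9, sR=5/2; mL=-65/36, mR=25/36; mL+mR=-10/9 → advance -1; mR−mL=5/2 → turn +1·90°

0 40/89 40/73 -3240/6497 320/6497 -2 1 N
1 20/29 20/37 -660/1073 -80/1073 -2 0 W
2 8 40/17 -88/17 -48/17 -1 0 S
3 10/9 5/2 -65/36 25/36 -1 1 E
4 40/89 40/73 -3240/6497 320/6497 -2 1 N
5 20/29 20/37 -660/1073 -80/1073 -2 0 W
6 8 40/17 -88/17 -48/17 -1 0 S
7 10/9 5/2 -65/36 25/36 -1 1 E
final -2 1 N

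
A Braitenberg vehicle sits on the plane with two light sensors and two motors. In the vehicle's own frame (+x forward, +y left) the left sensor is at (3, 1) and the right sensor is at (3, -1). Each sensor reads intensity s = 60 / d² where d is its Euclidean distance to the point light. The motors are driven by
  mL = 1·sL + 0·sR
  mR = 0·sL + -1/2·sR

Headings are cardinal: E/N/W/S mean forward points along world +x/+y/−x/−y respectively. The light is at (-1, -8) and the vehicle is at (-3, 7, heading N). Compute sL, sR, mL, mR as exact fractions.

left sensor world pos  = (-4, 10); dL² = 333
right sensor world pos = (-2, 10); dR² = 325
sL = 60/333 = 20/111
sR = 60/325 = 12/65
mL = 1·sL + 0·sR = 20/111
mR = 0·sL + -1/2·sR = -6/65

20/111 12/65 20/111 -6/65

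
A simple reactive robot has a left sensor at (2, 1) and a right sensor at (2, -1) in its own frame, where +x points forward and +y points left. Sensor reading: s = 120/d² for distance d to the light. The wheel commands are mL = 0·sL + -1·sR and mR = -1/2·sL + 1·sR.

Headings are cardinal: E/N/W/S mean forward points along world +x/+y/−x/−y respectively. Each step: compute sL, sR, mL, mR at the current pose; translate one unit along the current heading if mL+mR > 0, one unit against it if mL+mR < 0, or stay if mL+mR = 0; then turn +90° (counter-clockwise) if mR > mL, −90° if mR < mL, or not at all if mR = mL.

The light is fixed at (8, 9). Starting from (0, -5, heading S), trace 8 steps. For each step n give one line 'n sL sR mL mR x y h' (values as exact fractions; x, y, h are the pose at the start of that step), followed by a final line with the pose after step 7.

0 24/61 120/337 -120/337 3276/20557 0 -5 S
1 2/3 15/29 -15/29 16/87 0 -4 E
2 120/221 24/37 -24/37 3084/8177 -1 -4 N
3 60/173 12/29 -12/29 1206/5017 -1 -5 W
4 24/61 120/337 -120/337 3276/20557 0 -5 S
5 2/3 15/29 -15/29 16/87 0 -4 E
6 120/221 24/37 -24/37 3084/8177 -1 -4 N
7 60/173 12/29 -12/29 1206/5017 -1 -5 W
final 0 -5 S

n=0: pose=(0,-5,S); sL=24/61, sR=120/337; mL=-120/337, mR=3276/20557; mL+mR=-12/61 → advance -1; mR−mL=10596/20557 → turn +1·90°
n=1: pose=(0,-4,E); sL=2/3, sR=15/29; mL=-15/29, mR=16/87; mL+mR=-1/3 → advance -1; mR−mL=61/87 → turn +1·90°
n=2: pose=(-1,-4,N); sL=120/221, sR=24/37; mL=-24/37, mR=3084/8177; mL+mR=-60/221 → advance -1; mR−mL=8388/8177 → turn +1·90°
n=3: pose=(-1,-5,W); sL=60/173, sR=12/29; mL=-12/29, mR=1206/5017; mL+mR=-30/173 → advance -1; mR−mL=3282/5017 → turn +1·90°
n=4: pose=(0,-5,S); sL=24/61, sR=120/337; mL=-120/337, mR=3276/20557; mL+mR=-12/61 → advance -1; mR−mL=10596/20557 → turn +1·90°
n=5: pose=(0,-4,E); sL=2/3, sR=15/29; mL=-15/29, mR=16/87; mL+mR=-1/3 → advance -1; mR−mL=61/87 → turn +1·90°
n=6: pose=(-1,-4,N); sL=120/221, sR=24/37; mL=-24/37, mR=3084/8177; mL+mR=-60/221 → advance -1; mR−mL=8388/8177 → turn +1·90°
n=7: pose=(-1,-5,W); sL=60/173, sR=12/29; mL=-12/29, mR=1206/5017; mL+mR=-30/173 → advance -1; mR−mL=3282/5017 → turn +1·90°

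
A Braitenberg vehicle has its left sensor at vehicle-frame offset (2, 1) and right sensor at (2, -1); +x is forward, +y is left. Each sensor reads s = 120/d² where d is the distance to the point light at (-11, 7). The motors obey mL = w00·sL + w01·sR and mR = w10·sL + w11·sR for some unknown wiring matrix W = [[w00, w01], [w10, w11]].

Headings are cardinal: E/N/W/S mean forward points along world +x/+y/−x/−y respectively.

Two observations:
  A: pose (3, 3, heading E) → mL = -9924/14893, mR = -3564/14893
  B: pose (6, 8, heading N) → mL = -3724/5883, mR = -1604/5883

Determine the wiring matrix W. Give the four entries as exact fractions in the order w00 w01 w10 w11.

obs A: pose=(3,3,E) → sL=24/53, sR=120/281, mL=-9924/14893, mR=-3564/14893
obs B: pose=(6,8,N) → sL=24/53, sR=40/111, mL=-3724/5883, mR=-1604/5883
sensor matrix S = [[24/53, 120/281], [24/53, 40/111]]; det S = -16640/551041
solve [mL_A; mL_B] = S·[w00; w01] and [mR_A; mR_B] = S·[w10; w11]:
  w00 = -1, w01 = -1/2, w10 = -1, w11 = 1/2

-1 -1/2 -1 1/2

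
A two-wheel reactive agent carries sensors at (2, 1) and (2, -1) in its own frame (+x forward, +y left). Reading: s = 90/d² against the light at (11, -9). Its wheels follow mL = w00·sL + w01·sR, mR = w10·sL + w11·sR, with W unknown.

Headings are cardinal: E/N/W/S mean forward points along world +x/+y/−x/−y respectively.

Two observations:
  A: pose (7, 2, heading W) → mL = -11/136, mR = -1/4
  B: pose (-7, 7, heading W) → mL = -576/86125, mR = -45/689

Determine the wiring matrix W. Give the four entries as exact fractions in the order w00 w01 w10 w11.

obs A: pose=(7,2,W) → sL=45/68, sR=1/2, mL=-11/136, mR=-1/4
obs B: pose=(-7,7,W) → sL=18/125, sR=90/689, mL=-576/86125, mR=-45/689
sensor matrix S = [[45/68, 1/2], [18/125, 90/689]]; det S = 42291/2928250
solve [mL_A; mL_B] = S·[w00; w01] and [mR_A; mR_B] = S·[w10; w11]:
  w00 = -1/2, w01 = 1/2, w10 = 0, w11 = -1/2

-1/2 1/2 0 -1/2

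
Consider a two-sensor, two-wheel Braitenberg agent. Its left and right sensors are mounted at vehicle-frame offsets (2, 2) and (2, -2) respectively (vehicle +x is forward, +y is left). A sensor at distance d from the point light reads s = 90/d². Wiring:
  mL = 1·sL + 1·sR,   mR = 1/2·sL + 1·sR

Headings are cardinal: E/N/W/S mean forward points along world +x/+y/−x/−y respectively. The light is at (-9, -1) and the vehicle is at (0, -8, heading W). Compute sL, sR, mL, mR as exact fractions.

9/13 45/37 918/481 1503/962

left sensor world pos  = (-2, -10); dL² = 130
right sensor world pos = (-2, -6); dR² = 74
sL = 90/130 = 9/13
sR = 90/74 = 45/37
mL = 1·sL + 1·sR = 918/481
mR = 1/2·sL + 1·sR = 1503/962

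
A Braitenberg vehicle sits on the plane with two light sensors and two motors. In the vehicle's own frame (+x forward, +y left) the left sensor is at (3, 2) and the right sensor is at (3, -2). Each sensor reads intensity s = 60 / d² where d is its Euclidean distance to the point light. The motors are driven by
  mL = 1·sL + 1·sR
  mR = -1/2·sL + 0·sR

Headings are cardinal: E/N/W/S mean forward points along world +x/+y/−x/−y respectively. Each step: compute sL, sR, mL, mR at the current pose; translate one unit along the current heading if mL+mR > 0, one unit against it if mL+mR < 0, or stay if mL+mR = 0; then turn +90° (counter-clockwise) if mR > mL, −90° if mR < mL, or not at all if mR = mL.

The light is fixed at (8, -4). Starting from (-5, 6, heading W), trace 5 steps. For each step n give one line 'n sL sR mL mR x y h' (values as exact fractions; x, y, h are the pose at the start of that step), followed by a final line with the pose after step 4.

0 3/16 3/20 27/80 -3/32 -5 6 W
1 12/85 60/313 8856/26605 -6/85 -6 6 N
2 6/29 30/101 1476/2929 -3/29 -6 7 E
3 12/37 60/289 5688/10693 -6/37 -5 7 S
4 3/16 3/20 27/80 -3/32 -5 6 W
final -6 6 N

n=0: pose=(-5,6,W); sL=3/16, sR=3/20; mL=27/80, mR=-3/32; mL+mR=39/160 → advance +1; mR−mL=-69/160 → turn -1·90°
n=1: pose=(-6,6,N); sL=12/85, sR=60/313; mL=8856/26605, mR=-6/85; mL+mR=6978/26605 → advance +1; mR−mL=-10734/26605 → turn -1·90°
n=2: pose=(-6,7,E); sL=6/29, sR=30/101; mL=1476/2929, mR=-3/29; mL+mR=1173/2929 → advance +1; mR−mL=-1779/2929 → turn -1·90°
n=3: pose=(-5,7,S); sL=12/37, sR=60/289; mL=5688/10693, mR=-6/37; mL+mR=3954/10693 → advance +1; mR−mL=-7422/10693 → turn -1·90°
n=4: pose=(-5,6,W); sL=3/16, sR=3/20; mL=27/80, mR=-3/32; mL+mR=39/160 → advance +1; mR−mL=-69/160 → turn -1·90°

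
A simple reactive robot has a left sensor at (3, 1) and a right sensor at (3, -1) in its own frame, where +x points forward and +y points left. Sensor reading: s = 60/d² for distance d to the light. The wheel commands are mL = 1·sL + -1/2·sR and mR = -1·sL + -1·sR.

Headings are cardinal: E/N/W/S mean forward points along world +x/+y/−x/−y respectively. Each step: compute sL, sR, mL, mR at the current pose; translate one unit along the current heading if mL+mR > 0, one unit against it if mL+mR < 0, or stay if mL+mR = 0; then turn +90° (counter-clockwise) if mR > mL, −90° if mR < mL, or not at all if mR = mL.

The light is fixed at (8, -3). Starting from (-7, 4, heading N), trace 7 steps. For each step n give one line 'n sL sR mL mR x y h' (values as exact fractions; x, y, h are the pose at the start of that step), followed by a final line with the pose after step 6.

n=0: pose=(-7,4,N); sL=15/89, sR=15/74; mL=885/13172, mR=-2445/6586; mL+mR=-45/148 → advance -1; mR−mL=-5775/13172 → turn -1·90°
n=1: pose=(-7,3,E); sL=60/193, sR=60/169; mL=4350/32617, mR=-21720/32617; mL+mR=-90/169 → advance -1; mR−mL=-26070/32617 → turn -1·90°
n=2: pose=(-8,3,S); sL=10/39, sR=30/149; mL=905/5811, mR=-2660/5811; mL+mR=-45/149 → advance -1; mR−mL=-3565/5811 → turn -1·90°
n=3: pose=(-8,4,W); sL=60/397, sR=12/85; mL=2718/33745, mR=-9864/33745; mL+mR=-18/85 → advance -1; mR−mL=-12582/33745 → turn -1·90°
n=4: pose=(-7,4,N); sL=15/89, sR=15/74; mL=885/13172, mR=-2445/6586; mL+mR=-45/148 → advance -1; mR−mL=-5775/13172 → turn -1·90°
n=5: pose=(-7,3,E); sL=60/193, sR=60/169; mL=4350/32617, mR=-21720/32617; mL+mR=-90/169 → advance -1; mR−mL=-26070/32617 → turn -1·90°
n=6: pose=(-8,3,S); sL=10/39, sR=30/149; mL=905/5811, mR=-2660/5811; mL+mR=-45/149 → advance -1; mR−mL=-3565/5811 → turn -1·90°

0 15/89 15/74 885/13172 -2445/6586 -7 4 N
1 60/193 60/169 4350/32617 -21720/32617 -7 3 E
2 10/39 30/149 905/5811 -2660/5811 -8 3 S
3 60/397 12/85 2718/33745 -9864/33745 -8 4 W
4 15/89 15/74 885/13172 -2445/6586 -7 4 N
5 60/193 60/169 4350/32617 -21720/32617 -7 3 E
6 10/39 30/149 905/5811 -2660/5811 -8 3 S
final -8 4 W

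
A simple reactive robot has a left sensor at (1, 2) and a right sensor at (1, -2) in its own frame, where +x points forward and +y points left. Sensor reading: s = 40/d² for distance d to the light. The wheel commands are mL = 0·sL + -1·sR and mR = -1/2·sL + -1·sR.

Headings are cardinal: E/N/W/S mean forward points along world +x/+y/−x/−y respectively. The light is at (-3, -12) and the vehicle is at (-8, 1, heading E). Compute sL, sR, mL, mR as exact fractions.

40/241 40/137 -40/137 -12380/33017

left sensor world pos  = (-7, 3); dL² = 241
right sensor world pos = (-7, -1); dR² = 137
sL = 40/241 = 40/241
sR = 40/137 = 40/137
mL = 0·sL + -1·sR = -40/137
mR = -1/2·sL + -1·sR = -12380/33017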